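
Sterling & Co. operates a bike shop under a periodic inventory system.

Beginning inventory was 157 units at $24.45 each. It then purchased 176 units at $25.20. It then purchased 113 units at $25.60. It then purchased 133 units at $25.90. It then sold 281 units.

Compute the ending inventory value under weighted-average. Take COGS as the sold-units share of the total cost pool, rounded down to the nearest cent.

Ending inventory = $7,520.18

Sale 1, sell 281: 281/579 × $14,611.35 → $7,091.17
Ending inventory (cost pool remaining) = $7,520.18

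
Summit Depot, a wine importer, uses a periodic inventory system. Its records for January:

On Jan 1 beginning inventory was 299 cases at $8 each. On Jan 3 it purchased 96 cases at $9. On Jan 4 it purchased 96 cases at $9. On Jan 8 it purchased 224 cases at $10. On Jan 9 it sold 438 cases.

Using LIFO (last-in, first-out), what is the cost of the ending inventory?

Jan 9, 438 sold [LIFO — newest first]: 224 @ $10 + 96 @ $9 + 96 @ $9 + 22 @ $8 = $4,144
Ending inventory: 277 @ $8 = $2,216

Ending inventory = $2,216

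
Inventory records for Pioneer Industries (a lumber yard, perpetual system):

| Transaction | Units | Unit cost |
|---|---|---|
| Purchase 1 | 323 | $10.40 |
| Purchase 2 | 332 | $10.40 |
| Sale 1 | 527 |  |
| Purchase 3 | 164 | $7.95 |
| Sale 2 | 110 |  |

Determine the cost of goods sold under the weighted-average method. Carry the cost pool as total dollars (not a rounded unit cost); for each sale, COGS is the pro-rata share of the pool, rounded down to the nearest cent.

COGS = $6,473.43

After Purchase 1: 323 on hand, pool $3,359.20 (≈ $10.4000 each)
After Purchase 2: 655 on hand, pool $6,812.00 (≈ $10.4000 each)
Sale 1, sell 527: 527/655 × $6,812.00 → $5,480.80
After Purchase 3: 292 on hand, pool $2,635.00 (≈ $9.0240 each)
Sale 2, sell 110: 110/292 × $2,635.00 → $992.63
Total COGS = $5,480.80 + $992.63 = $6,473.43
Ending inventory (cost pool remaining) = $1,642.37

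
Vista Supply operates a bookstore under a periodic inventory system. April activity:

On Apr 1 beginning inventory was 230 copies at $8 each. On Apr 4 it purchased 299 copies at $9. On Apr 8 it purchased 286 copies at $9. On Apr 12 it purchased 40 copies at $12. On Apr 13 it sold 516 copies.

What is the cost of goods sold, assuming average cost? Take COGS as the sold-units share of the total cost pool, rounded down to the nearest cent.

Apr 13, sell 516: 516/855 × $7,585.00 → $4,577.61
Ending inventory (cost pool remaining) = $3,007.39
Check: goods available $7,585.00 = COGS $4,577.61 + ending $3,007.39

COGS = $4,577.61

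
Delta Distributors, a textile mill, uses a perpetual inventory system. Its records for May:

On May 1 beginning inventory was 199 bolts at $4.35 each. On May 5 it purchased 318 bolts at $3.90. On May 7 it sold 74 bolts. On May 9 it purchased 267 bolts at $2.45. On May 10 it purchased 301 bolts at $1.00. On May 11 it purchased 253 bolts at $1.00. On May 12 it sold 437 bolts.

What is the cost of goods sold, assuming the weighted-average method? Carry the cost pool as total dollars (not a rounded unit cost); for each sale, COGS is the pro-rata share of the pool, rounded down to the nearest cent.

After May 1: 199 on hand, pool $865.65 (≈ $4.3500 each)
After May 5: 517 on hand, pool $2,105.85 (≈ $4.0732 each)
May 7, sell 74: 74/517 × $2,105.85 → $301.41
After May 9: 710 on hand, pool $2,458.59 (≈ $3.4628 each)
After May 10: 1011 on hand, pool $2,759.59 (≈ $2.7296 each)
After May 11: 1264 on hand, pool $3,012.59 (≈ $2.3834 each)
May 12, sell 437: 437/1264 × $3,012.59 → $1,041.53
Total COGS = $301.41 + $1,041.53 = $1,342.94
Ending inventory (cost pool remaining) = $1,971.06
Check: goods available $3,314.00 = COGS $1,342.94 + ending $1,971.06

COGS = $1,342.94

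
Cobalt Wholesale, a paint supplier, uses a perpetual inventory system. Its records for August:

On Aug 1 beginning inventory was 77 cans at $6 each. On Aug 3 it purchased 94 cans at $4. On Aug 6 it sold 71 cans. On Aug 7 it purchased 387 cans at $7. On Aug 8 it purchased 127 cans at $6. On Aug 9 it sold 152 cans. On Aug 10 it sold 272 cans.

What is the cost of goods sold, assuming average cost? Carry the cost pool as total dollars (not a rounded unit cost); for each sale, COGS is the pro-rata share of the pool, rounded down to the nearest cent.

COGS = $3,083.26

After Aug 1: 77 on hand, pool $462.00 (≈ $6.0000 each)
After Aug 3: 171 on hand, pool $838.00 (≈ $4.9006 each)
Aug 6, sell 71: 71/171 × $838.00 → $347.94
After Aug 7: 487 on hand, pool $3,199.06 (≈ $6.5689 each)
After Aug 8: 614 on hand, pool $3,961.06 (≈ $6.4512 each)
Aug 9, sell 152: 152/614 × $3,961.06 → $980.58
Aug 10, sell 272: 272/462 × $2,980.48 → $1,754.74
Total COGS = $347.94 + $980.58 + $1,754.74 = $3,083.26
Ending inventory (cost pool remaining) = $1,225.74
Check: goods available $4,309.00 = COGS $3,083.26 + ending $1,225.74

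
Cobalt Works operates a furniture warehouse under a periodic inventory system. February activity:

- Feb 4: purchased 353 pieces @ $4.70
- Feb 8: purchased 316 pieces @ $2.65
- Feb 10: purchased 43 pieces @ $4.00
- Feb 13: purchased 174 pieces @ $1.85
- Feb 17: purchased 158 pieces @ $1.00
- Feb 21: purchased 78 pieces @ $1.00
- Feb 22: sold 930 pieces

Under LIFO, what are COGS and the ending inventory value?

COGS = $2,324.00; ending inventory = $902.40

Feb 22, 930 sold [LIFO — newest first]: 78 @ $1.00 + 158 @ $1.00 + 174 @ $1.85 + 43 @ $4.00 + 316 @ $2.65 + 161 @ $4.70 = $2,324.00
Ending inventory: 192 @ $4.70 = $902.40
Check: goods available $3,226.40 = COGS $2,324.00 + ending $902.40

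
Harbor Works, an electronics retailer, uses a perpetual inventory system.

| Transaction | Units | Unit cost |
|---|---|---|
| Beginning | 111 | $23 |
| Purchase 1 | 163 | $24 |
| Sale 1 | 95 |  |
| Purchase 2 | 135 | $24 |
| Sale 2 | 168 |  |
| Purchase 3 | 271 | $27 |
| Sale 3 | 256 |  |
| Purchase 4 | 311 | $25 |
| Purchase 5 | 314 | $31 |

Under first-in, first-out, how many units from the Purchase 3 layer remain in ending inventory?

Sale 1 (95) [FIFO — oldest first]: 95 @ $23 = $2,185
Sale 2 (168) [FIFO — oldest first]: 16 @ $23 + 152 @ $24 = $4,016
Sale 3 (256) [FIFO — oldest first]: 11 @ $24 + 135 @ $24 + 110 @ $27 = $6,474
Total COGS = $2,185 + $4,016 + $6,474 = $12,675
Ending inventory: 161 @ $27 + 311 @ $25 + 314 @ $31 = $21,856

161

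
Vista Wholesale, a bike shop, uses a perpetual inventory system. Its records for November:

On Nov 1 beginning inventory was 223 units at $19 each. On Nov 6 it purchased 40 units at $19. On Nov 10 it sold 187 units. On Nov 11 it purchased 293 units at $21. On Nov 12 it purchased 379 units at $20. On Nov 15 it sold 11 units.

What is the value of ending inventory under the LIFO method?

Ending inventory = $14,957

Nov 10, 187 sold [LIFO — newest first]: 40 @ $19 + 147 @ $19 = $3,553
Nov 15, 11 sold [LIFO — newest first]: 11 @ $20 = $220
Total COGS = $3,553 + $220 = $3,773
Ending inventory: 76 @ $19 + 293 @ $21 + 368 @ $20 = $14,957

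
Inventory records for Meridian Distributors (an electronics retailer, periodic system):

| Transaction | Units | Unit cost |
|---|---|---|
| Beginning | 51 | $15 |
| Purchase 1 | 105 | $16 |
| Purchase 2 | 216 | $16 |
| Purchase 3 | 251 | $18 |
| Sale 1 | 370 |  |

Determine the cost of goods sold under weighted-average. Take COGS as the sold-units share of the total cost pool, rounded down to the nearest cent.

Sale 1, sell 370: 370/623 × $10,419.00 → $6,187.84
Ending inventory (cost pool remaining) = $4,231.16
Check: goods available $10,419.00 = COGS $6,187.84 + ending $4,231.16

COGS = $6,187.84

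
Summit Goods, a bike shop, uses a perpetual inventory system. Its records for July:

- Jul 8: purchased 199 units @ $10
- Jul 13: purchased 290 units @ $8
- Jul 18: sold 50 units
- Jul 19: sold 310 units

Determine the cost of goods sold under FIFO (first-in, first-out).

Jul 18, 50 sold [FIFO — oldest first]: 50 @ $10 = $500
Jul 19, 310 sold [FIFO — oldest first]: 149 @ $10 + 161 @ $8 = $2,778
Total COGS = $500 + $2,778 = $3,278
Ending inventory: 129 @ $8 = $1,032

COGS = $3,278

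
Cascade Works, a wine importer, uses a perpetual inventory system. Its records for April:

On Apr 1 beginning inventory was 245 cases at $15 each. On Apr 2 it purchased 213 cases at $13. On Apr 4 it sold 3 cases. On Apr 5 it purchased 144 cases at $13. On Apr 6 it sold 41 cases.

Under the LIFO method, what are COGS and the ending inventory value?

COGS = $572; ending inventory = $7,744

Apr 4, 3 sold [LIFO — newest first]: 3 @ $13 = $39
Apr 6, 41 sold [LIFO — newest first]: 41 @ $13 = $533
Total COGS = $39 + $533 = $572
Ending inventory: 245 @ $15 + 210 @ $13 + 103 @ $13 = $7,744
Check: goods available $8,316 = COGS $572 + ending $7,744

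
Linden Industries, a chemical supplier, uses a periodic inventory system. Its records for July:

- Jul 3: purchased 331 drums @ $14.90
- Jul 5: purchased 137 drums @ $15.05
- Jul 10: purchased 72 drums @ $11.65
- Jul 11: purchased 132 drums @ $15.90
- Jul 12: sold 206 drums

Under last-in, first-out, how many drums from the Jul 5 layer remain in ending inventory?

135

Jul 12, 206 sold [LIFO — newest first]: 132 @ $15.90 + 72 @ $11.65 + 2 @ $15.05 = $2,967.70
Ending inventory: 331 @ $14.90 + 135 @ $15.05 = $6,963.65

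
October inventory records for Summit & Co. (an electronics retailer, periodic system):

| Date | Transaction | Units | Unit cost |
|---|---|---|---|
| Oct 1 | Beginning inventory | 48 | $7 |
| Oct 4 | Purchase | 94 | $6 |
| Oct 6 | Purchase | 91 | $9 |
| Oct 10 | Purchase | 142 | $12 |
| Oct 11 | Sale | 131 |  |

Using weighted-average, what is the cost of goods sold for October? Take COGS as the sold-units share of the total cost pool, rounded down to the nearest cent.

COGS = $1,195.76

Oct 11, sell 131: 131/375 × $3,423.00 → $1,195.76
Ending inventory (cost pool remaining) = $2,227.24
Check: goods available $3,423.00 = COGS $1,195.76 + ending $2,227.24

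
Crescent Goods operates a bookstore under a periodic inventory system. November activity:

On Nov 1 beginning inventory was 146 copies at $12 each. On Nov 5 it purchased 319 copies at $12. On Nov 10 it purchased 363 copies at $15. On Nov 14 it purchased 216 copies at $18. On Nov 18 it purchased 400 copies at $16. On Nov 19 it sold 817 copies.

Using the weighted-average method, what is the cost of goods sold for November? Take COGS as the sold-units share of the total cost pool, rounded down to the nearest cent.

Nov 19, sell 817: 817/1444 × $21,313.00 → $12,058.67
Ending inventory (cost pool remaining) = $9,254.33

COGS = $12,058.67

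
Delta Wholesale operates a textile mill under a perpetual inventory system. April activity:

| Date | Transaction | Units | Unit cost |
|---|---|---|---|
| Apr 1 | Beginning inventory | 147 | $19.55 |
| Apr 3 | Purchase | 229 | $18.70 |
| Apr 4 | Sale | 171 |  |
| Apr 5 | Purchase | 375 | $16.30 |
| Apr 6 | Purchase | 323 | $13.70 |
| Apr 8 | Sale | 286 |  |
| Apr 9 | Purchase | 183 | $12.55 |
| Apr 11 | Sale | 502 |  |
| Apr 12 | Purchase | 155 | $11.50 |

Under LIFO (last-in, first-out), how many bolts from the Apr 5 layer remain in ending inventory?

Apr 4, 171 sold [LIFO — newest first]: 171 @ $18.70 = $3,197.70
Apr 8, 286 sold [LIFO — newest first]: 286 @ $13.70 = $3,918.20
Apr 11, 502 sold [LIFO — newest first]: 183 @ $12.55 + 37 @ $13.70 + 282 @ $16.30 = $7,400.15
Total COGS = $3,197.70 + $3,918.20 + $7,400.15 = $14,516.05
Ending inventory: 147 @ $19.55 + 58 @ $18.70 + 93 @ $16.30 + 155 @ $11.50 = $7,256.85
Check: goods available $21,772.90 = COGS $14,516.05 + ending $7,256.85

93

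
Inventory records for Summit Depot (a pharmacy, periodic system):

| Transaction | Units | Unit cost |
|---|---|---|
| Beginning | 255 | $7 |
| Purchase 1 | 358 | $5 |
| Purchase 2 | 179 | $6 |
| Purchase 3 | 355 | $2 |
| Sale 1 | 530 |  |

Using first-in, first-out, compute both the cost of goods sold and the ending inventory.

COGS = $3,160; ending inventory = $2,199

Sale 1 (530) [FIFO — oldest first]: 255 @ $7 + 275 @ $5 = $3,160
Ending inventory: 83 @ $5 + 179 @ $6 + 355 @ $2 = $2,199
Check: goods available $5,359 = COGS $3,160 + ending $2,199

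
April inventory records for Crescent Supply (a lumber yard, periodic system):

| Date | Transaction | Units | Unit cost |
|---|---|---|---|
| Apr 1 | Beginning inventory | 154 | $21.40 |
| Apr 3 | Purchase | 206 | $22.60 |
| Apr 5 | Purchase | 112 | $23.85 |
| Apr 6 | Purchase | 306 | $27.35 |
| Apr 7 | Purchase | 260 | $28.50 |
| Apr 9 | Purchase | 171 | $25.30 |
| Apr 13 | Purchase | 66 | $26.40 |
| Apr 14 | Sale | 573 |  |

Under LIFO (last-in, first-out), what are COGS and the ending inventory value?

Apr 14, 573 sold [LIFO — newest first]: 66 @ $26.40 + 171 @ $25.30 + 260 @ $28.50 + 76 @ $27.35 = $15,557.30
Ending inventory: 154 @ $21.40 + 206 @ $22.60 + 112 @ $23.85 + 230 @ $27.35 = $16,912.90

COGS = $15,557.30; ending inventory = $16,912.90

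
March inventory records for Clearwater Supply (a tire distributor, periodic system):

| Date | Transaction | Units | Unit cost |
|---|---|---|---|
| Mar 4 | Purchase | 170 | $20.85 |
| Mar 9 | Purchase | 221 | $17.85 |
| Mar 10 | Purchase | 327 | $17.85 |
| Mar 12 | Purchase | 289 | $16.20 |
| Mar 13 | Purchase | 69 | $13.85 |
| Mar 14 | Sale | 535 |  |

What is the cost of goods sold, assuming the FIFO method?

COGS = $10,059.75

Mar 14, 535 sold [FIFO — oldest first]: 170 @ $20.85 + 221 @ $17.85 + 144 @ $17.85 = $10,059.75
Ending inventory: 183 @ $17.85 + 289 @ $16.20 + 69 @ $13.85 = $8,904.00
Check: goods available $18,963.75 = COGS $10,059.75 + ending $8,904.00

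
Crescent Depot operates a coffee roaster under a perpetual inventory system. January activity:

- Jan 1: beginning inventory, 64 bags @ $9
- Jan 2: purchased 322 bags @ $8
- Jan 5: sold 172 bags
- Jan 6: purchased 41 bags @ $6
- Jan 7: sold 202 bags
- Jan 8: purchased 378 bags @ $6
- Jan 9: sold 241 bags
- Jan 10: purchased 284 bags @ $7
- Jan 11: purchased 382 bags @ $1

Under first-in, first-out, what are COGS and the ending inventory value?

Jan 5, 172 sold [FIFO — oldest first]: 64 @ $9 + 108 @ $8 = $1,440
Jan 7, 202 sold [FIFO — oldest first]: 202 @ $8 = $1,616
Jan 9, 241 sold [FIFO — oldest first]: 12 @ $8 + 41 @ $6 + 188 @ $6 = $1,470
Total COGS = $1,440 + $1,616 + $1,470 = $4,526
Ending inventory: 190 @ $6 + 284 @ $7 + 382 @ $1 = $3,510

COGS = $4,526; ending inventory = $3,510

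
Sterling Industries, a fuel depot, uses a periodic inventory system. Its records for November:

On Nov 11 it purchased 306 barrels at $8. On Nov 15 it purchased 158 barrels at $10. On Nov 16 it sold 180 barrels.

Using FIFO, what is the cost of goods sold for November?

Nov 16, 180 sold [FIFO — oldest first]: 180 @ $8 = $1,440
Ending inventory: 126 @ $8 + 158 @ $10 = $2,588

COGS = $1,440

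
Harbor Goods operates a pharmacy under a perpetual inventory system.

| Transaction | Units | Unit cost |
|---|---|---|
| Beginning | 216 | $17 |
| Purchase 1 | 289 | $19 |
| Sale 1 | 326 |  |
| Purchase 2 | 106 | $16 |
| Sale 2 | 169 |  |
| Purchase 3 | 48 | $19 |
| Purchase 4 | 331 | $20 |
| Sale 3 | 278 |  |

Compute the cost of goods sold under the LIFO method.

Sale 1 (326) [LIFO — newest first]: 289 @ $19 + 37 @ $17 = $6,120
Sale 2 (169) [LIFO — newest first]: 106 @ $16 + 63 @ $17 = $2,767
Sale 3 (278) [LIFO — newest first]: 278 @ $20 = $5,560
Total COGS = $6,120 + $2,767 + $5,560 = $14,447
Ending inventory: 116 @ $17 + 48 @ $19 + 53 @ $20 = $3,944
Check: goods available $18,391 = COGS $14,447 + ending $3,944

COGS = $14,447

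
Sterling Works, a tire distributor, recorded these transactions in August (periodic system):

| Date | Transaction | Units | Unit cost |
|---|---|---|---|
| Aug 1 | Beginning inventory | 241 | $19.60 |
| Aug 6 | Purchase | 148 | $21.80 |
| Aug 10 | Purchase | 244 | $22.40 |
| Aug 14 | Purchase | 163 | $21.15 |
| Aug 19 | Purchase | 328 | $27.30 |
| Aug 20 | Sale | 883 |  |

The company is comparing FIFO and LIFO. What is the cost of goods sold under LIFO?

COGS = $21,093.85

FIFO COGS: 241 @ $19.60 + 148 @ $21.80 + 244 @ $22.40 + 163 @ $21.15 + 87 @ $27.30 = $19,238.15
LIFO COGS: 328 @ $27.30 + 163 @ $21.15 + 244 @ $22.40 + 148 @ $21.80 = $21,093.85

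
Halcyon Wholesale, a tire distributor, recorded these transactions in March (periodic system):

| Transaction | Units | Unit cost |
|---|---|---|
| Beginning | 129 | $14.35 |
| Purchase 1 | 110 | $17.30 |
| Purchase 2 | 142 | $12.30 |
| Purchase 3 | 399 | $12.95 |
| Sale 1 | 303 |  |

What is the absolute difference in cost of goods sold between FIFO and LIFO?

FIFO COGS: 129 @ $14.35 + 110 @ $17.30 + 64 @ $12.30 = $4,541.35
LIFO COGS: 303 @ $12.95 = $3,923.85
Difference = |$4,541.35 − $3,923.85| = $617.50

$617.50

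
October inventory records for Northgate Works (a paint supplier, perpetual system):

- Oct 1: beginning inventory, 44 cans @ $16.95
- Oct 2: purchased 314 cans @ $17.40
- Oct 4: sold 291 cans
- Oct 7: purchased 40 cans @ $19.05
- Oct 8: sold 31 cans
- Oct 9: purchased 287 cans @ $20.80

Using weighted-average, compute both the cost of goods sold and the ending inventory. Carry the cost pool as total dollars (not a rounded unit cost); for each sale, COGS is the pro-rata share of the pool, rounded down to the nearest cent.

After Oct 1: 44 on hand, pool $745.80 (≈ $16.9500 each)
After Oct 2: 358 on hand, pool $6,209.40 (≈ $17.3447 each)
Oct 4, sell 291: 291/358 × $6,209.40 → $5,047.30
After Oct 7: 107 on hand, pool $1,924.10 (≈ $17.9822 each)
Oct 8, sell 31: 31/107 × $1,924.10 → $557.44
After Oct 9: 363 on hand, pool $7,336.26 (≈ $20.2101 each)
Total COGS = $5,047.30 + $557.44 = $5,604.74
Ending inventory (cost pool remaining) = $7,336.26
Check: goods available $12,941.00 = COGS $5,604.74 + ending $7,336.26

COGS = $5,604.74; ending inventory = $7,336.26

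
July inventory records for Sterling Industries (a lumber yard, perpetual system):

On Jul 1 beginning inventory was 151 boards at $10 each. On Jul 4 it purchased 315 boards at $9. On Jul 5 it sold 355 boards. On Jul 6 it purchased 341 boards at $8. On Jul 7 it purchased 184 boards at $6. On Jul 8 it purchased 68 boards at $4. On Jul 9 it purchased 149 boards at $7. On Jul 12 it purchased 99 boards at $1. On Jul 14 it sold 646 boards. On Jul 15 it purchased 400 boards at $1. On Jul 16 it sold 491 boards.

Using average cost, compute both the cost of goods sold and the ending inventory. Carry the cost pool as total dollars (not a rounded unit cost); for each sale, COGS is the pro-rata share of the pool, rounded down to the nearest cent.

COGS = $9,254.36; ending inventory = $736.64

After Jul 1: 151 on hand, pool $1,510.00 (≈ $10.0000 each)
After Jul 4: 466 on hand, pool $4,345.00 (≈ $9.3240 each)
Jul 5, sell 355: 355/466 × $4,345.00 → $3,310.03
After Jul 6: 452 on hand, pool $3,762.97 (≈ $8.3252 each)
After Jul 7: 636 on hand, pool $4,866.97 (≈ $7.6525 each)
After Jul 8: 704 on hand, pool $5,138.97 (≈ $7.2997 each)
After Jul 9: 853 on hand, pool $6,181.97 (≈ $7.2473 each)
After Jul 12: 952 on hand, pool $6,280.97 (≈ $6.5977 each)
Jul 14, sell 646: 646/952 × $6,280.97 → $4,262.08
After Jul 15: 706 on hand, pool $2,418.89 (≈ $3.4262 each)
Jul 16, sell 491: 491/706 × $2,418.89 → $1,682.25
Total COGS = $3,310.03 + $4,262.08 + $1,682.25 = $9,254.36
Ending inventory (cost pool remaining) = $736.64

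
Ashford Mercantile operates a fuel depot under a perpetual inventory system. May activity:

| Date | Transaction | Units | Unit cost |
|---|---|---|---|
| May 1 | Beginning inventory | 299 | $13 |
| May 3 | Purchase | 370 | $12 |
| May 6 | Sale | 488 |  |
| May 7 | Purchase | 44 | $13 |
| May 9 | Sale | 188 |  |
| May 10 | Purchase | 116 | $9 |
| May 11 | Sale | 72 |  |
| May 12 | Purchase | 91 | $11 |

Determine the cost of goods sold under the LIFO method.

May 6, 488 sold [LIFO — newest first]: 370 @ $12 + 118 @ $13 = $5,974
May 9, 188 sold [LIFO — newest first]: 44 @ $13 + 144 @ $13 = $2,444
May 11, 72 sold [LIFO — newest first]: 72 @ $9 = $648
Total COGS = $5,974 + $2,444 + $648 = $9,066
Ending inventory: 37 @ $13 + 44 @ $9 + 91 @ $11 = $1,878
Check: goods available $10,944 = COGS $9,066 + ending $1,878

COGS = $9,066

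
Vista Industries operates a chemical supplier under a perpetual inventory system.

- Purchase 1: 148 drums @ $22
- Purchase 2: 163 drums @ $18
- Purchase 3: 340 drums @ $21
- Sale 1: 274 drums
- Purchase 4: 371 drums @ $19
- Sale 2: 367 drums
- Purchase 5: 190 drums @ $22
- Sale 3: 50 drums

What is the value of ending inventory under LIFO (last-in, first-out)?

Ending inventory = $10,732

Sale 1 (274) [LIFO — newest first]: 274 @ $21 = $5,754
Sale 2 (367) [LIFO — newest first]: 367 @ $19 = $6,973
Sale 3 (50) [LIFO — newest first]: 50 @ $22 = $1,100
Total COGS = $5,754 + $6,973 + $1,100 = $13,827
Ending inventory: 148 @ $22 + 163 @ $18 + 66 @ $21 + 4 @ $19 + 140 @ $22 = $10,732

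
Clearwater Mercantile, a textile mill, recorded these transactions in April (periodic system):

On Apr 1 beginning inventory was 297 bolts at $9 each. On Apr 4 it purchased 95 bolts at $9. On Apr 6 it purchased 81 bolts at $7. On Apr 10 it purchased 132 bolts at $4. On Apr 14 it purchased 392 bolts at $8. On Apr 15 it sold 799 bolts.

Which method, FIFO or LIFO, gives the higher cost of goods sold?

FIFO COGS: 297 @ $9 + 95 @ $9 + 81 @ $7 + 132 @ $4 + 194 @ $8 = $6,175
LIFO COGS: 392 @ $8 + 132 @ $4 + 81 @ $7 + 95 @ $9 + 99 @ $9 = $5,977

FIFO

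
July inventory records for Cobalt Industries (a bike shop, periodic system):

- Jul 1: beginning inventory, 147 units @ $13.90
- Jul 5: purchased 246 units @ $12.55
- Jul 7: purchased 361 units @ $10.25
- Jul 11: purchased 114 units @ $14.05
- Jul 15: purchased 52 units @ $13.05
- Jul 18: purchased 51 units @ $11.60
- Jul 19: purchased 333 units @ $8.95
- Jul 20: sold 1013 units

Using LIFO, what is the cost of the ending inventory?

Ending inventory = $3,850.50

Jul 20, 1013 sold [LIFO — newest first]: 333 @ $8.95 + 51 @ $11.60 + 52 @ $13.05 + 114 @ $14.05 + 361 @ $10.25 + 102 @ $12.55 = $10,832.60
Ending inventory: 147 @ $13.90 + 144 @ $12.55 = $3,850.50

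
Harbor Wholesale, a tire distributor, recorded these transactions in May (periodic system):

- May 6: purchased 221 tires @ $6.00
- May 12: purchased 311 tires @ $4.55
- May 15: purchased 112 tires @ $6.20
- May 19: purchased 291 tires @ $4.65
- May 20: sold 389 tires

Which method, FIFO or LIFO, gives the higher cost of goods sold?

FIFO

FIFO COGS: 221 @ $6.00 + 168 @ $4.55 = $2,090.40
LIFO COGS: 291 @ $4.65 + 98 @ $6.20 = $1,960.75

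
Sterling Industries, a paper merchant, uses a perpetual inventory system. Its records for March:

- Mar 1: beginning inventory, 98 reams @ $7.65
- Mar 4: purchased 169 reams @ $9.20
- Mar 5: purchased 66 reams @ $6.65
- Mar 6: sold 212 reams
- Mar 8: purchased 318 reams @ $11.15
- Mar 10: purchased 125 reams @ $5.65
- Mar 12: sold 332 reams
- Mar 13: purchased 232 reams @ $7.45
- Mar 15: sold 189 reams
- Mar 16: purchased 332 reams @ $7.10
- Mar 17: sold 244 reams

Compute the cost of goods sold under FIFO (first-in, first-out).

Mar 6, 212 sold [FIFO — oldest first]: 98 @ $7.65 + 114 @ $9.20 = $1,798.50
Mar 12, 332 sold [FIFO — oldest first]: 55 @ $9.20 + 66 @ $6.65 + 211 @ $11.15 = $3,297.55
Mar 15, 189 sold [FIFO — oldest first]: 107 @ $11.15 + 82 @ $5.65 = $1,656.35
Mar 17, 244 sold [FIFO — oldest first]: 43 @ $5.65 + 201 @ $7.45 = $1,740.40
Total COGS = $1,798.50 + $3,297.55 + $1,656.35 + $1,740.40 = $8,492.80
Ending inventory: 31 @ $7.45 + 332 @ $7.10 = $2,588.15

COGS = $8,492.80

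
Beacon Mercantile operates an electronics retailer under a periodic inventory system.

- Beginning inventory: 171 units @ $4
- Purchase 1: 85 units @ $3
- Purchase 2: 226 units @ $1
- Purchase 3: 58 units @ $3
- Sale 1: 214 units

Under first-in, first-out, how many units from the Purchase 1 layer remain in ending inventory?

Sale 1 (214) [FIFO — oldest first]: 171 @ $4 + 43 @ $3 = $813
Ending inventory: 42 @ $3 + 226 @ $1 + 58 @ $3 = $526

42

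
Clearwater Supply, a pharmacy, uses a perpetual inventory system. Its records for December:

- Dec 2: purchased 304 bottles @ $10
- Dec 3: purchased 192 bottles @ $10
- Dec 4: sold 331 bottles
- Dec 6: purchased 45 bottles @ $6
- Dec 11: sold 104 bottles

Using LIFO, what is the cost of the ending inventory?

Ending inventory = $1,060

Dec 4, 331 sold [LIFO — newest first]: 192 @ $10 + 139 @ $10 = $3,310
Dec 11, 104 sold [LIFO — newest first]: 45 @ $6 + 59 @ $10 = $860
Total COGS = $3,310 + $860 = $4,170
Ending inventory: 106 @ $10 = $1,060
Check: goods available $5,230 = COGS $4,170 + ending $1,060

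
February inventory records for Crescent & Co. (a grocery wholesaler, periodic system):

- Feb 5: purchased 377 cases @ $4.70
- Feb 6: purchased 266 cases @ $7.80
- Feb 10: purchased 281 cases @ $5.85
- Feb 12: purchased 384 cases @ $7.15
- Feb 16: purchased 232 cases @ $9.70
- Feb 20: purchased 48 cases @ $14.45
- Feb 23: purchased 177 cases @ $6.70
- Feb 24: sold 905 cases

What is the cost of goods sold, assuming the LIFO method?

Feb 24, 905 sold [LIFO — newest first]: 177 @ $6.70 + 48 @ $14.45 + 232 @ $9.70 + 384 @ $7.15 + 64 @ $5.85 = $7,249.90
Ending inventory: 377 @ $4.70 + 266 @ $7.80 + 217 @ $5.85 = $5,116.15

COGS = $7,249.90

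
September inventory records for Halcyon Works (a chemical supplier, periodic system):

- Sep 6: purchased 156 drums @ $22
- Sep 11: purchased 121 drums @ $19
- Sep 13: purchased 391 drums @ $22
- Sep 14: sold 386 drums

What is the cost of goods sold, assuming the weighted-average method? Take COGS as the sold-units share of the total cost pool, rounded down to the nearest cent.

Sep 14, sell 386: 386/668 × $14,333.00 → $8,282.24
Ending inventory (cost pool remaining) = $6,050.76
Check: goods available $14,333.00 = COGS $8,282.24 + ending $6,050.76

COGS = $8,282.24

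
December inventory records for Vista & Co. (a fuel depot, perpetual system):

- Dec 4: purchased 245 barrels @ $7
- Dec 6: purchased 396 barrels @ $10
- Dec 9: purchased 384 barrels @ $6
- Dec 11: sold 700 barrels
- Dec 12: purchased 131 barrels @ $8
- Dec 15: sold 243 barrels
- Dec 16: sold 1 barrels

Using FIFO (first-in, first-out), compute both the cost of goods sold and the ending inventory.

Dec 11, 700 sold [FIFO — oldest first]: 245 @ $7 + 396 @ $10 + 59 @ $6 = $6,029
Dec 15, 243 sold [FIFO — oldest first]: 243 @ $6 = $1,458
Dec 16, 1 sold [FIFO — oldest first]: 1 @ $6 = $6
Total COGS = $6,029 + $1,458 + $6 = $7,493
Ending inventory: 81 @ $6 + 131 @ $8 = $1,534
Check: goods available $9,027 = COGS $7,493 + ending $1,534

COGS = $7,493; ending inventory = $1,534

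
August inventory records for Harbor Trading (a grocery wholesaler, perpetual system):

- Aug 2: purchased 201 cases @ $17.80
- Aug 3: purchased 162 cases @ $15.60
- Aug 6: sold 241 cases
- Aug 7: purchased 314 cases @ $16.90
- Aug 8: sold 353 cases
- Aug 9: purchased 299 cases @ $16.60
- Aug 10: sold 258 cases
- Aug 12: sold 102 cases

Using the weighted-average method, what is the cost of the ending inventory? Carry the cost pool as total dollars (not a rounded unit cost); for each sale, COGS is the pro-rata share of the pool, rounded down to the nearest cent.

Ending inventory = $366.53

After Aug 2: 201 on hand, pool $3,577.80 (≈ $17.8000 each)
After Aug 3: 363 on hand, pool $6,105.00 (≈ $16.8182 each)
Aug 6, sell 241: 241/363 × $6,105.00 → $4,053.18
After Aug 7: 436 on hand, pool $7,358.42 (≈ $16.8771 each)
Aug 8, sell 353: 353/436 × $7,358.42 → $5,957.61
After Aug 9: 382 on hand, pool $6,364.21 (≈ $16.6602 each)
Aug 10, sell 258: 258/382 × $6,364.21 → $4,298.34
Aug 12, sell 102: 102/124 × $2,065.87 → $1,699.34
Total COGS = $4,053.18 + $5,957.61 + $4,298.34 + $1,699.34 = $16,008.47
Ending inventory (cost pool remaining) = $366.53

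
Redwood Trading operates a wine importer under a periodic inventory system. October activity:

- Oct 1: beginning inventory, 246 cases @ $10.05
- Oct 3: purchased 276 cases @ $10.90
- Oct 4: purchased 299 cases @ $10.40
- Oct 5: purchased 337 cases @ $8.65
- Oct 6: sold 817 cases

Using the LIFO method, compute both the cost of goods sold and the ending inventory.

COGS = $7,997.55; ending inventory = $3,507.80

Oct 6, 817 sold [LIFO — newest first]: 337 @ $8.65 + 299 @ $10.40 + 181 @ $10.90 = $7,997.55
Ending inventory: 246 @ $10.05 + 95 @ $10.90 = $3,507.80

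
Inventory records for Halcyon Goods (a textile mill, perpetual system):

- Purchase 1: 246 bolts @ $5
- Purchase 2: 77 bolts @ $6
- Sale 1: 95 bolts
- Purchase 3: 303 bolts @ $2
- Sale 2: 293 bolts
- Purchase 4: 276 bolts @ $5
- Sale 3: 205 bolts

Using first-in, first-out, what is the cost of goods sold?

COGS = $2,232

Sale 1 (95) [FIFO — oldest first]: 95 @ $5 = $475
Sale 2 (293) [FIFO — oldest first]: 151 @ $5 + 77 @ $6 + 65 @ $2 = $1,347
Sale 3 (205) [FIFO — oldest first]: 205 @ $2 = $410
Total COGS = $475 + $1,347 + $410 = $2,232
Ending inventory: 33 @ $2 + 276 @ $5 = $1,446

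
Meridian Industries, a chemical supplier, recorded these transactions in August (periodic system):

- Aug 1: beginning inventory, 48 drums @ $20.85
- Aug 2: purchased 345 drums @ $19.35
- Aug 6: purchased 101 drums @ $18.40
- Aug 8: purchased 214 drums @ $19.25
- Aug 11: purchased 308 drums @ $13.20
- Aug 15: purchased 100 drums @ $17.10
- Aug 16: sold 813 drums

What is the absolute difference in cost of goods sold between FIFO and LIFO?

FIFO COGS: 48 @ $20.85 + 345 @ $19.35 + 101 @ $18.40 + 214 @ $19.25 + 105 @ $13.20 = $15,040.45
LIFO COGS: 100 @ $17.10 + 308 @ $13.20 + 214 @ $19.25 + 101 @ $18.40 + 90 @ $19.35 = $13,495.00
Difference = |$15,040.45 − $13,495.00| = $1,545.45

$1,545.45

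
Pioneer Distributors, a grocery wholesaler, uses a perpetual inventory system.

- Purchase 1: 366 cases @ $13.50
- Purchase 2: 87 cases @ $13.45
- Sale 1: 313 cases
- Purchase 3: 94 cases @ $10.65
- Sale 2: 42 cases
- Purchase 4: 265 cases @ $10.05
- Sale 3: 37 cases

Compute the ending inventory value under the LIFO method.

Sale 1 (313) [LIFO — newest first]: 87 @ $13.45 + 226 @ $13.50 = $4,221.15
Sale 2 (42) [LIFO — newest first]: 42 @ $10.65 = $447.30
Sale 3 (37) [LIFO — newest first]: 37 @ $10.05 = $371.85
Total COGS = $4,221.15 + $447.30 + $371.85 = $5,040.30
Ending inventory: 140 @ $13.50 + 52 @ $10.65 + 228 @ $10.05 = $4,735.20

Ending inventory = $4,735.20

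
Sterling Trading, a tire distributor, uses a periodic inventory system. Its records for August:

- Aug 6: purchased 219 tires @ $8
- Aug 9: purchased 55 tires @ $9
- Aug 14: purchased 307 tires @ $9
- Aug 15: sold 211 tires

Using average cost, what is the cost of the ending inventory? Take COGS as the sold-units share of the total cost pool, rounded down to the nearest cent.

Ending inventory = $3,190.54

Aug 15, sell 211: 211/581 × $5,010.00 → $1,819.46
Ending inventory (cost pool remaining) = $3,190.54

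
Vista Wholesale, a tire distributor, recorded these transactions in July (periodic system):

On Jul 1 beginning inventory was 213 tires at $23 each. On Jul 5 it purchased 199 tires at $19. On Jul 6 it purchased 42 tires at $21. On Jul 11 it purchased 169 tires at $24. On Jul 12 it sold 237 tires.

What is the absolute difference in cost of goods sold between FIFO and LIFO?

FIFO COGS: 213 @ $23 + 24 @ $19 = $5,355
LIFO COGS: 169 @ $24 + 42 @ $21 + 26 @ $19 = $5,432
Difference = |$5,355 − $5,432| = $77

$77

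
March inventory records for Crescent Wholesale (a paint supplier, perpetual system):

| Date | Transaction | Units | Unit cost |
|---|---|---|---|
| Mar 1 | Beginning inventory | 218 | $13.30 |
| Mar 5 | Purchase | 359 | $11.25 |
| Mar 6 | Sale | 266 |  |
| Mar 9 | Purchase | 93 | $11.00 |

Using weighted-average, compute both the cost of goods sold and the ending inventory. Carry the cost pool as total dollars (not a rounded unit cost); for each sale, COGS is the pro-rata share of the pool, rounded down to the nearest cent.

After Mar 1: 218 on hand, pool $2,899.40 (≈ $13.3000 each)
After Mar 5: 577 on hand, pool $6,938.15 (≈ $12.0245 each)
Mar 6, sell 266: 266/577 × $6,938.15 → $3,198.52
After Mar 9: 404 on hand, pool $4,762.63 (≈ $11.7887 each)
Ending inventory (cost pool remaining) = $4,762.63
Check: goods available $7,961.15 = COGS $3,198.52 + ending $4,762.63

COGS = $3,198.52; ending inventory = $4,762.63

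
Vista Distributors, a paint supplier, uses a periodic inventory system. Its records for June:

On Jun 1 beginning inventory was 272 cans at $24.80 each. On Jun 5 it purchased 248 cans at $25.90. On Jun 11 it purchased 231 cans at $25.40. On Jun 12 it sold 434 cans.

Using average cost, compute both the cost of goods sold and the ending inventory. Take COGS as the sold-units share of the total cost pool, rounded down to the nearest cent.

COGS = $11,000.94; ending inventory = $8,035.26

Jun 12, sell 434: 434/751 × $19,036.20 → $11,000.94
Ending inventory (cost pool remaining) = $8,035.26
Check: goods available $19,036.20 = COGS $11,000.94 + ending $8,035.26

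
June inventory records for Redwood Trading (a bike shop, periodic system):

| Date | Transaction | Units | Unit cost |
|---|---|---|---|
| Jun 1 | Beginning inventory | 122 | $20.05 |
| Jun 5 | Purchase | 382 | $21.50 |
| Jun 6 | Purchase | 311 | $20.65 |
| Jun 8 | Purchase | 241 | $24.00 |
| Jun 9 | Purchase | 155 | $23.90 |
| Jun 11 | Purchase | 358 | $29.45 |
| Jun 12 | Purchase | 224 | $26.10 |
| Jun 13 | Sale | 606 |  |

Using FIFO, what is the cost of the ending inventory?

Ending inventory = $30,193.85

Jun 13, 606 sold [FIFO — oldest first]: 122 @ $20.05 + 382 @ $21.50 + 102 @ $20.65 = $12,765.40
Ending inventory: 209 @ $20.65 + 241 @ $24.00 + 155 @ $23.90 + 358 @ $29.45 + 224 @ $26.10 = $30,193.85
Check: goods available $42,959.25 = COGS $12,765.40 + ending $30,193.85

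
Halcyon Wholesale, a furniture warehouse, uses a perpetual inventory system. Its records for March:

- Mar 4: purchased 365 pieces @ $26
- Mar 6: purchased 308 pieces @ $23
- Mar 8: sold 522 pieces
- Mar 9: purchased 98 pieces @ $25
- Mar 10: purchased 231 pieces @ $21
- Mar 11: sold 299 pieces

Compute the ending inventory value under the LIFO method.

Mar 8, 522 sold [LIFO — newest first]: 308 @ $23 + 214 @ $26 = $12,648
Mar 11, 299 sold [LIFO — newest first]: 231 @ $21 + 68 @ $25 = $6,551
Total COGS = $12,648 + $6,551 = $19,199
Ending inventory: 151 @ $26 + 30 @ $25 = $4,676
Check: goods available $23,875 = COGS $19,199 + ending $4,676

Ending inventory = $4,676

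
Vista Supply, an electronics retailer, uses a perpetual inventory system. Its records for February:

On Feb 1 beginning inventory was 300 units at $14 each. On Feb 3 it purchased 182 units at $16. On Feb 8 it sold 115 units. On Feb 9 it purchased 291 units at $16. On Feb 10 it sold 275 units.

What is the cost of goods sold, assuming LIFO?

Feb 8, 115 sold [LIFO — newest first]: 115 @ $16 = $1,840
Feb 10, 275 sold [LIFO — newest first]: 275 @ $16 = $4,400
Total COGS = $1,840 + $4,400 = $6,240
Ending inventory: 300 @ $14 + 67 @ $16 + 16 @ $16 = $5,528

COGS = $6,240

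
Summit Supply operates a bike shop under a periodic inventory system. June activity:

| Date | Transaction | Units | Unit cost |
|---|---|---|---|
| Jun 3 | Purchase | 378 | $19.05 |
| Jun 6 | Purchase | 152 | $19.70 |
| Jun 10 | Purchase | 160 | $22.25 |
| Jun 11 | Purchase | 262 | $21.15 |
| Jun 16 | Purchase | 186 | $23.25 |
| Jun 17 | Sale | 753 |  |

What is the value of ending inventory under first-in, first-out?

Jun 17, 753 sold [FIFO — oldest first]: 378 @ $19.05 + 152 @ $19.70 + 160 @ $22.25 + 63 @ $21.15 = $15,087.75
Ending inventory: 199 @ $21.15 + 186 @ $23.25 = $8,533.35

Ending inventory = $8,533.35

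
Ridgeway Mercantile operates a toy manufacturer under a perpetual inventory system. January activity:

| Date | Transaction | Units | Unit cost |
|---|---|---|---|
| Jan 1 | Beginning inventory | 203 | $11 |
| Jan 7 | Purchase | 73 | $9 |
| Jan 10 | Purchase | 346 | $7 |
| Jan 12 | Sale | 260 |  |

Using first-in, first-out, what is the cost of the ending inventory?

Jan 12, 260 sold [FIFO — oldest first]: 203 @ $11 + 57 @ $9 = $2,746
Ending inventory: 16 @ $9 + 346 @ $7 = $2,566
Check: goods available $5,312 = COGS $2,746 + ending $2,566

Ending inventory = $2,566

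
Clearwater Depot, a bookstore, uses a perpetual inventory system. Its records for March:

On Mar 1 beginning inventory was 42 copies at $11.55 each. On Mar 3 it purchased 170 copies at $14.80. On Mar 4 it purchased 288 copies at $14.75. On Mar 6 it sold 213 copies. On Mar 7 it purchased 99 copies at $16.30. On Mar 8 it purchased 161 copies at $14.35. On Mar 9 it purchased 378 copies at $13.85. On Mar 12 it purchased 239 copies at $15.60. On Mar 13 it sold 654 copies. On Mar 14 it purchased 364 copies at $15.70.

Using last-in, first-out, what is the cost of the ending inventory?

Ending inventory = $13,215.25

Mar 6, 213 sold [LIFO — newest first]: 213 @ $14.75 = $3,141.75
Mar 13, 654 sold [LIFO — newest first]: 239 @ $15.60 + 378 @ $13.85 + 37 @ $14.35 = $9,494.65
Total COGS = $3,141.75 + $9,494.65 = $12,636.40
Ending inventory: 42 @ $11.55 + 170 @ $14.80 + 75 @ $14.75 + 99 @ $16.30 + 124 @ $14.35 + 364 @ $15.70 = $13,215.25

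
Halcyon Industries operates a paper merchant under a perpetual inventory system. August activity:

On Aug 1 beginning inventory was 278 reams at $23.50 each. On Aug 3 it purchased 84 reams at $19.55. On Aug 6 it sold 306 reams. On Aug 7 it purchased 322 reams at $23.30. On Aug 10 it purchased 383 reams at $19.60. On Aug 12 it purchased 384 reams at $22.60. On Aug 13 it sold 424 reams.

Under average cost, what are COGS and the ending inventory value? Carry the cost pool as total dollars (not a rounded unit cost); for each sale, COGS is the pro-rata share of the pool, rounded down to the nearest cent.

COGS = $16,150.56; ending inventory = $15,712.44

After Aug 1: 278 on hand, pool $6,533.00 (≈ $23.5000 each)
After Aug 3: 362 on hand, pool $8,175.20 (≈ $22.5834 each)
Aug 6, sell 306: 306/362 × $8,175.20 → $6,910.52
After Aug 7: 378 on hand, pool $8,767.28 (≈ $23.1939 each)
After Aug 10: 761 on hand, pool $16,274.08 (≈ $21.3851 each)
After Aug 12: 1145 on hand, pool $24,952.48 (≈ $21.7926 each)
Aug 13, sell 424: 424/1145 × $24,952.48 → $9,240.04
Total COGS = $6,910.52 + $9,240.04 = $16,150.56
Ending inventory (cost pool remaining) = $15,712.44
Check: goods available $31,863.00 = COGS $16,150.56 + ending $15,712.44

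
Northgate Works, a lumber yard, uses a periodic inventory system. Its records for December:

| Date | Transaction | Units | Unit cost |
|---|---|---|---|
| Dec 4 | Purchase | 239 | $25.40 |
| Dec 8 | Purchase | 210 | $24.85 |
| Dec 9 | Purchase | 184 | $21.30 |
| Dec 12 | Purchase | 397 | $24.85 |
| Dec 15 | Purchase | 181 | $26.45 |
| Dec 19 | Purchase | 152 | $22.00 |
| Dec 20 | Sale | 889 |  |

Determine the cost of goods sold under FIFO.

Dec 20, 889 sold [FIFO — oldest first]: 239 @ $25.40 + 210 @ $24.85 + 184 @ $21.30 + 256 @ $24.85 = $21,569.90
Ending inventory: 141 @ $24.85 + 181 @ $26.45 + 152 @ $22.00 = $11,635.30

COGS = $21,569.90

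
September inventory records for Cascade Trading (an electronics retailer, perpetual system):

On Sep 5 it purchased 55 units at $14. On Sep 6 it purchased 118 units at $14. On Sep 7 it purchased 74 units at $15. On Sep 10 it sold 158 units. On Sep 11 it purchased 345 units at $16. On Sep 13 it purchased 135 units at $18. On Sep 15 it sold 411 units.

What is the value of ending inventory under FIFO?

Ending inventory = $2,798

Sep 10, 158 sold [FIFO — oldest first]: 55 @ $14 + 103 @ $14 = $2,212
Sep 15, 411 sold [FIFO — oldest first]: 15 @ $14 + 74 @ $15 + 322 @ $16 = $6,472
Total COGS = $2,212 + $6,472 = $8,684
Ending inventory: 23 @ $16 + 135 @ $18 = $2,798
Check: goods available $11,482 = COGS $8,684 + ending $2,798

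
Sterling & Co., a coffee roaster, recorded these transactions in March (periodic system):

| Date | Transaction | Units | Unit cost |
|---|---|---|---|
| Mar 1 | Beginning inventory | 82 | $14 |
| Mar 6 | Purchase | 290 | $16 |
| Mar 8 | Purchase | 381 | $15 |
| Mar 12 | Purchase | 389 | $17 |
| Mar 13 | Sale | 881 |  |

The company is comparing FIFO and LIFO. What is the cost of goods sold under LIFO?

COGS = $14,104

FIFO COGS: 82 @ $14 + 290 @ $16 + 381 @ $15 + 128 @ $17 = $13,679
LIFO COGS: 389 @ $17 + 381 @ $15 + 111 @ $16 = $14,104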